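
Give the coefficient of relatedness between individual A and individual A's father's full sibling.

0.25

Each parent–offspring link contributes a factor of 1/2, and independent paths through distinct common ancestors add.
Full aunt/uncle↔niece/nephew: two paths of length 3 through the shared grandparent pair: r = 2·(1/2)^3 = 1/4.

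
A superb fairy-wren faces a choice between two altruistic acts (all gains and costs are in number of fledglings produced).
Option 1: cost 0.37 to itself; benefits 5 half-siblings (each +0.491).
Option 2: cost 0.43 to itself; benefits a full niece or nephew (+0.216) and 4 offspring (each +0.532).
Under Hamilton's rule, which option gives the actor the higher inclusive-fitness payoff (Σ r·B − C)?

Option 2

Option 1: r to a half-sibling = 0.25.
Option 1: Σ r·B − C = (5·0.25·0.491) − 0.37 = 0.24375.
Option 2: r to a full niece or nephew = 0.25.
Option 2: r to an offspring = 0.5.
Option 2: Σ r·B − C = (1·0.25·0.216 + 4·0.5·0.532) − 0.43 = 0.688.
Option 2 has the higher net inclusive-fitness payoff.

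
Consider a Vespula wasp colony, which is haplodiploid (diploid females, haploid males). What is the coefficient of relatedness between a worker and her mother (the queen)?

One meiotic link between diploid queen and diploid daughter: r = 1/2.

0.5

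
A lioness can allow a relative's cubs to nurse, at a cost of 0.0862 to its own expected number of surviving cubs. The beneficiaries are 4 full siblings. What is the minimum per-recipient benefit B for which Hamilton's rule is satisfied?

r to a full sibling = 1/2 (full sibs share both parents — two paths of length 2: r = 2·(1/2)^2 = 1/2).
Hamilton's rule with n recipients of equal r: n·r·B > C, so B > C/(n·r) = 0.0862/(4·0.5) = 0.0431.

0.0431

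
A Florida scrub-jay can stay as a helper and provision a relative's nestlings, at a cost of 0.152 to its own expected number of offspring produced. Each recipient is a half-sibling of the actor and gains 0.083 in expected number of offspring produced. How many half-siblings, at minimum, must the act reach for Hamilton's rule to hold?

8

r to a half-sibling = 0.25 (half-sibs share one parent — one path of length 2: r = (1/2)^2 = 1/4).
Hamilton's rule: n·r·B > C  ⇒  n > C/(r·B) = 0.152/(0.25·0.083) = 7.325.
The smallest integer exceeding 7.325 is 8.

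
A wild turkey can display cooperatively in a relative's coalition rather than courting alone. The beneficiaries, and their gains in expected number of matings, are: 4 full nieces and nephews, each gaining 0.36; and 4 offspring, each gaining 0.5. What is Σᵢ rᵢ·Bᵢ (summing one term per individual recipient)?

r to a full niece or nephew = 0.25 (full aunt/uncle↔niece/nephew: two paths of length 3 through the shared grandparent pair: r = 2·(1/2)^3 = 1/4).
r to an offspring = 1/2 (one parent–offspring link: r = (1/2)^1 = 1/2).
Summing one r·B term per recipient: 4·0.25·0.36 + 4·0.5·0.5 = 1.36.

1.36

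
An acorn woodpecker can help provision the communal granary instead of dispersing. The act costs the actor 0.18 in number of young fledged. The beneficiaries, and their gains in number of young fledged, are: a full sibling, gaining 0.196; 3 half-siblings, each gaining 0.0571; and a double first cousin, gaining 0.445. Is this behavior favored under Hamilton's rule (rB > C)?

Hamilton's rule: the trait is favored when the sum of r·B over every recipient exceeds the actor's cost C.
r to a full sibling = 1/2 (full sibs share both parents — two paths of length 2: r = 2·(1/2)^2 = 1/2).
r to a half-sibling = 1/4 (half-sibs share one parent — one path of length 2: r = (1/2)^2 = 1/4).
r to a double first cousin = 1/4 (double first cousins share both grandparent pairs — four paths of length 4: r = 4·(1/2)^4 = 1/4).
Summing one r·B term per recipient: 1·0.5·0.196 + 3·0.25·0.0571 + 1·0.25·0.445 = 0.252075.
0.252075 > 0.18: the indirect benefit exceeds the cost.

Yes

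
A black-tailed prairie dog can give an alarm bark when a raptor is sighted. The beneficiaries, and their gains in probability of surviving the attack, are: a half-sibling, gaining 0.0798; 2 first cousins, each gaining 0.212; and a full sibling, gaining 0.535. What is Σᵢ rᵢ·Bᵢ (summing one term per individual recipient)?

0.34045

r to a half-sibling = 0.25 (half-sibs share one parent — one path of length 2: r = (1/2)^2 = 1/4).
r to a first cousin = 0.125 (first cousins share one grandparent pair — two paths of length 4: r = 2·(1/2)^4 = 1/8).
r to a full sibling = 0.5 (full sibs share both parents — two paths of length 2: r = 2·(1/2)^2 = 1/2).
Summing one r·B term per recipient: 1·0.25·0.0798 + 2·0.125·0.212 + 1·0.5·0.535 = 0.34045.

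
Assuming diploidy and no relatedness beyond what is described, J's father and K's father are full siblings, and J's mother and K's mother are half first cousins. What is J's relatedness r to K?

0.140625

Independent pedigree routes through distinct common ancestors add.
J and K are related in two ways: first cousins through their fathers (r = 1/8) and half second cousins through their mothers (r = 1/64).
r = 1/8 + 1/64 = 0.140625.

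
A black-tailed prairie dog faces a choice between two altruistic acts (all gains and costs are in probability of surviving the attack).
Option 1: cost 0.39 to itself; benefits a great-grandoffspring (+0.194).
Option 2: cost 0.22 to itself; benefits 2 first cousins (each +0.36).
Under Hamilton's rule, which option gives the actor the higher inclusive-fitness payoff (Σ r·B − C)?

Option 1: r to a great-grandoffspring = 0.125.
Option 1: Σ r·B − C = (1·0.125·0.194) − 0.39 = -0.36575.
Option 2: r to a first cousin = 0.125.
Option 2: Σ r·B − C = (2·0.125·0.36) − 0.22 = -0.13.
Option 2 has the higher net inclusive-fitness payoff.

Option 2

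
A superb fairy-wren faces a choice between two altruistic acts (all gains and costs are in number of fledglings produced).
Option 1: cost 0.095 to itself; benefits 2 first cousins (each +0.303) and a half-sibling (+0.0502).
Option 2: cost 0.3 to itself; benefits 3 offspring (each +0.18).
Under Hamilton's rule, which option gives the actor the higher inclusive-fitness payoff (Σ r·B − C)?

Option 1

Option 1: r to a first cousin = 0.125.
Option 1: r to a half-sibling = 0.25.
Option 1: Σ r·B − C = (2·0.125·0.303 + 1·0.25·0.0502) − 0.095 = -0.0067.
Option 2: r to an offspring = 0.5.
Option 2: Σ r·B − C = (3·0.5·0.18) − 0.3 = -0.03.
Option 1 has the higher net inclusive-fitness payoff.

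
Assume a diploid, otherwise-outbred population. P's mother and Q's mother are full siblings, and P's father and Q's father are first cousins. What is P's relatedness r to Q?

0.15625

With two independent routes of shared ancestry, r is the sum of the two contributions.
P and Q are related in two ways: first cousins through their mothers (r = 1/8) and second cousins through their fathers (r = 1/32).
r = 1/8 + 1/32 = 0.15625.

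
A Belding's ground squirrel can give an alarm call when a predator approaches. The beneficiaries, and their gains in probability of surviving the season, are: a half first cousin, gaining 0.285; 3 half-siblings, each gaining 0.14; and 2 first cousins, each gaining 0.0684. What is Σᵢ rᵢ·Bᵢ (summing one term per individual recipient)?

0.1399125

r to a half first cousin = 1/16 (half first cousins share one grandparent — one path of length 4: r = (1/2)^4 = 1/16).
r to a half-sibling = 0.25 (half-sibs share one parent — one path of length 2: r = (1/2)^2 = 1/4).
r to a first cousin = 1/8 (first cousins share one grandparent pair — two paths of length 4: r = 2·(1/2)^4 = 1/8).
Summing one r·B term per recipient: 1·0.0625·0.285 + 3·0.25·0.14 + 2·0.125·0.0684 = 0.1399125.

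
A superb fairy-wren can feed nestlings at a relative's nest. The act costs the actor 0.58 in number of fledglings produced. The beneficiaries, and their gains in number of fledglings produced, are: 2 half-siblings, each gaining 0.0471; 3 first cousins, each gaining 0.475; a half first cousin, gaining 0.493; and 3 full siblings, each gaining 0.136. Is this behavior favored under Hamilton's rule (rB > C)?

No

Hamilton's rule: the trait is favored when the sum of r·B over every recipient exceeds the actor's cost C.
r to a half-sibling = 1/4 (half-sibs share one parent — one path of length 2: r = (1/2)^2 = 1/4).
r to a first cousin = 0.125 (first cousins share one grandparent pair — two paths of length 4: r = 2·(1/2)^4 = 1/8).
r to a half first cousin = 1/16 (half first cousins share one grandparent — one path of length 4: r = (1/2)^4 = 1/16).
r to a full sibling = 0.5 (full sibs share both parents — two paths of length 2: r = 2·(1/2)^2 = 1/2).
Summing one r·B term per recipient: 2·0.25·0.0471 + 3·0.125·0.475 + 1·0.0625·0.493 + 3·0.5·0.136 = 0.4364875.
0.4364875 < 0.58: the indirect benefit is less than the cost.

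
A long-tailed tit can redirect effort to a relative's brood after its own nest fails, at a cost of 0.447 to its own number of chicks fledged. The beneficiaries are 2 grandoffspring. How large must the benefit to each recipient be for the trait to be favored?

0.894

r to a grandoffspring = 0.25 (two parent–offspring links: r = (1/2)^2 = 1/4).
Hamilton's rule with n recipients of equal r: n·r·B > C, so B > C/(n·r) = 0.447/(2·0.25) = 0.894.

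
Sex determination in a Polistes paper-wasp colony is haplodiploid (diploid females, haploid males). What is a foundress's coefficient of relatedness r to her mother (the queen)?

One meiotic link between diploid queen and diploid daughter: r = 1/2.

0.5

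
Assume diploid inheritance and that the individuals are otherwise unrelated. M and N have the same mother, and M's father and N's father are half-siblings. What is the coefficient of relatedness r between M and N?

Relatedness sums over independent paths through distinct common ancestors.
M and N are related in two ways: half-sibs through their shared mother (r = 1/4) and half first cousins through their fathers (r = 1/16).
r = 1/4 + 1/16 = 0.3125.

0.3125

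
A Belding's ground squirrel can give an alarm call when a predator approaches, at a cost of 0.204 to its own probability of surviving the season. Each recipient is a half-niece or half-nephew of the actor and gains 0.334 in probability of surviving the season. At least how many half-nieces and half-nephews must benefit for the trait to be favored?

5

r to a half-niece or half-nephew = 0.125 (half-aunt/uncle↔niece/nephew: one path of length 3: r = (1/2)^3 = 1/8).
Hamilton's rule: n·r·B > C  ⇒  n > C/(r·B) = 0.204/(0.125·0.334) = 4.886.
The smallest integer exceeding 4.886 is 5.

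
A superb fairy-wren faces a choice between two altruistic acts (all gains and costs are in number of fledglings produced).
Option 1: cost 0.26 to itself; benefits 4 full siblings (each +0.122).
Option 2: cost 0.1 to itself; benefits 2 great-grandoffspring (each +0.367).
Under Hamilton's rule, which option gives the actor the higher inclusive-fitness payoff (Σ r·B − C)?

Option 2

Option 1: r to a full sibling = 0.5.
Option 1: Σ r·B − C = (4·0.5·0.122) − 0.26 = -0.016.
Option 2: r to a great-grandoffspring = 0.125.
Option 2: Σ r·B − C = (2·0.125·0.367) − 0.1 = -0.00825.
Option 2 has the higher net inclusive-fitness payoff.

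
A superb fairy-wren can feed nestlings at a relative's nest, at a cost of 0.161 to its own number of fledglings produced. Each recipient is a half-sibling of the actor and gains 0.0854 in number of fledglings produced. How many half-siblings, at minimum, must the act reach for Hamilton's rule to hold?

r to a half-sibling = 0.25 (half-sibs share one parent — one path of length 2: r = (1/2)^2 = 1/4).
Hamilton's rule: n·r·B > C  ⇒  n > C/(r·B) = 0.161/(0.25·0.0854) = 7.541.
The smallest integer exceeding 7.541 is 8.

8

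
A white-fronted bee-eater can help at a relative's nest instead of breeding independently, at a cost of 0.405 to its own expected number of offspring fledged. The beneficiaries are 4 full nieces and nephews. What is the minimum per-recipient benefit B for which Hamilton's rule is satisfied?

0.405

r to a full niece or nephew = 1/4 (full aunt/uncle↔niece/nephew: two paths of length 3 through the shared grandparent pair: r = 2·(1/2)^3 = 1/4).
Hamilton's rule with n recipients of equal r: n·r·B > C, so B > C/(n·r) = 0.405/(4·0.25) = 0.405.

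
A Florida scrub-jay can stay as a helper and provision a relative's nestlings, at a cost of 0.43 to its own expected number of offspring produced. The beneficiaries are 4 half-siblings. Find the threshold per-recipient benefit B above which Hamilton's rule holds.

r to a half-sibling = 1/4 (half-sibs share one parent — one path of length 2: r = (1/2)^2 = 1/4).
Hamilton's rule with n recipients of equal r: n·r·B > C, so B > C/(n·r) = 0.43/(4·0.25) = 0.43.

0.43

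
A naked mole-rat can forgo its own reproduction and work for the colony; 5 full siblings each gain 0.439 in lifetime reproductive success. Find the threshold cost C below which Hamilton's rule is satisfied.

r to a full sibling = 1/2 (full sibs share both parents — two paths of length 2: r = 2·(1/2)^2 = 1/2).
Hamilton's rule: n·r·B > C, so the trait is favored while C < n·r·B = 5·0.5·0.439 = 1.0975.

1.0975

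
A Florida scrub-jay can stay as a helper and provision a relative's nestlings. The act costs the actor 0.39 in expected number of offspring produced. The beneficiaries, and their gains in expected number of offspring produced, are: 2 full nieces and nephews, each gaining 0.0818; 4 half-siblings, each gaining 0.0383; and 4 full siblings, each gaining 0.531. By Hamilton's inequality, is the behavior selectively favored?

Hamilton's rule: the trait is favored when the sum of r·B over every recipient exceeds the actor's cost C.
r to a full niece or nephew = 0.25 (full aunt/uncle↔niece/nephew: two paths of length 3 through the shared grandparent pair: r = 2·(1/2)^3 = 1/4).
r to a half-sibling = 0.25 (half-sibs share one parent — one path of length 2: r = (1/2)^2 = 1/4).
r to a full sibling = 0.5 (full sibs share both parents — two paths of length 2: r = 2·(1/2)^2 = 1/2).
Summing one r·B term per recipient: 2·0.25·0.0818 + 4·0.25·0.0383 + 4·0.5·0.531 = 1.1412.
1.1412 > 0.39: the indirect benefit exceeds the cost.

Yes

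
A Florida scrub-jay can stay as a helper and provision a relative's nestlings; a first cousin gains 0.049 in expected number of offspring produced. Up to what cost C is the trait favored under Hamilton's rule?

r to a first cousin = 0.125 (first cousins share one grandparent pair — two paths of length 4: r = 2·(1/2)^4 = 1/8).
Hamilton's rule: n·r·B > C, so the trait is favored while C < n·r·B = 1·0.125·0.049 = 0.006125.

0.006125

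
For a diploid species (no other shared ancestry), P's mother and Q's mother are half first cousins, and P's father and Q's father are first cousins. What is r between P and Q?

0.046875

Relatedness sums over independent paths through distinct common ancestors.
P and Q are related in two ways: half second cousins through their mothers (r = 1/64) and second cousins through their fathers (r = 1/32).
r = 1/64 + 1/32 = 3/64 = 0.046875.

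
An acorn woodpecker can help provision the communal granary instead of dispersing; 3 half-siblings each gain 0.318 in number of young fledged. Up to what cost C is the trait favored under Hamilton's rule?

0.2385

r to a half-sibling = 0.25 (half-sibs share one parent — one path of length 2: r = (1/2)^2 = 1/4).
Hamilton's rule: n·r·B > C, so the trait is favored while C < n·r·B = 3·0.25·0.318 = 0.2385.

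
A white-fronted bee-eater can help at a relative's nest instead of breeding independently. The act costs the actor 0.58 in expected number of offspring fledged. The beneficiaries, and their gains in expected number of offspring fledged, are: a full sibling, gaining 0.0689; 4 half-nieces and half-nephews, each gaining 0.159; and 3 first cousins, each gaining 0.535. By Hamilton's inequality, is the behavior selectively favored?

Hamilton's rule: the trait is favored when the sum of r·B over every recipient exceeds the actor's cost C.
r to a full sibling = 0.5 (full sibs share both parents — two paths of length 2: r = 2·(1/2)^2 = 1/2).
r to a half-niece or half-nephew = 1/8 (half-aunt/uncle↔niece/nephew: one path of length 3: r = (1/2)^3 = 1/8).
r to a first cousin = 1/8 (first cousins share one grandparent pair — two paths of length 4: r = 2·(1/2)^4 = 1/8).
Summing one r·B term per recipient: 1·0.5·0.0689 + 4·0.125·0.159 + 3·0.125·0.535 = 0.314575.
0.314575 < 0.58: the indirect benefit is less than the cost.

No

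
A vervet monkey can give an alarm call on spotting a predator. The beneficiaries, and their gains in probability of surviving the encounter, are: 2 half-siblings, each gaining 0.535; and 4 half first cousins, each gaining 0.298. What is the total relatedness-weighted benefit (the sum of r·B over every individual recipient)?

0.342

r to a half-sibling = 0.25 (half-sibs share one parent — one path of length 2: r = (1/2)^2 = 1/4).
r to a half first cousin = 1/16 (half first cousins share one grandparent — one path of length 4: r = (1/2)^4 = 1/16).
Summing one r·B term per recipient: 2·0.25·0.535 + 4·0.0625·0.298 = 0.342.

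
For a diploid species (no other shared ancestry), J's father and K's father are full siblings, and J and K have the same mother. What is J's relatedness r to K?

0.375

Relatedness sums over independent paths through distinct common ancestors.
J and K are related in two ways: first cousins through their fathers (r = 1/8) and half-sibs through their shared mother (r = 1/4).
r = 1/8 + 1/4 = 3/8 = 0.375.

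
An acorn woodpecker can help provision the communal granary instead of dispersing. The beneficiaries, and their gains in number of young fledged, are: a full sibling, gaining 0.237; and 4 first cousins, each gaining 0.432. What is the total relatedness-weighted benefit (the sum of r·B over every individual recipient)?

r to a full sibling = 1/2 (full sibs share both parents — two paths of length 2: r = 2·(1/2)^2 = 1/2).
r to a first cousin = 0.125 (first cousins share one grandparent pair — two paths of length 4: r = 2·(1/2)^4 = 1/8).
Summing one r·B term per recipient: 1·0.5·0.237 + 4·0.125·0.432 = 0.3345.

0.3345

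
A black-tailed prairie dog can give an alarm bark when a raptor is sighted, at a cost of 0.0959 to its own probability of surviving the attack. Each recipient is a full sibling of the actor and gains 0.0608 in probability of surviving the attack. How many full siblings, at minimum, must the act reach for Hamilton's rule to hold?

r to a full sibling = 0.5 (full sibs share both parents — two paths of length 2: r = 2·(1/2)^2 = 1/2).
Hamilton's rule: n·r·B > C  ⇒  n > C/(r·B) = 0.0959/(0.5·0.0608) = 3.155.
The smallest integer exceeding 3.155 is 4.

4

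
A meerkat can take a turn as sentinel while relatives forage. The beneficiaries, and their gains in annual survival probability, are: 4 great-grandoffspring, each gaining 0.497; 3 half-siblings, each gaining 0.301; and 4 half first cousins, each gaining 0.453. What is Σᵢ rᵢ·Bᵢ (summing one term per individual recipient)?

r to a great-grandoffspring = 0.125 (three parent–offspring links: r = (1/2)^3 = 1/8).
r to a half-sibling = 1/4 (half-sibs share one parent — one path of length 2: r = (1/2)^2 = 1/4).
r to a half first cousin = 0.0625 (half first cousins share one grandparent — one path of length 4: r = (1/2)^4 = 1/16).
Summing one r·B term per recipient: 4·0.125·0.497 + 3·0.25·0.301 + 4·0.0625·0.453 = 0.5875.

0.5875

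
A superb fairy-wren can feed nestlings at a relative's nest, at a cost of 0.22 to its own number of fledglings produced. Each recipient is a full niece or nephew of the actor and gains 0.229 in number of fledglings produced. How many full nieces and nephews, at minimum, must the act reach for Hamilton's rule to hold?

r to a full niece or nephew = 1/4 (full aunt/uncle↔niece/nephew: two paths of length 3 through the shared grandparent pair: r = 2·(1/2)^3 = 1/4).
Hamilton's rule: n·r·B > C  ⇒  n > C/(r·B) = 0.22/(0.25·0.229) = 3.843.
The smallest integer exceeding 3.843 is 4.

4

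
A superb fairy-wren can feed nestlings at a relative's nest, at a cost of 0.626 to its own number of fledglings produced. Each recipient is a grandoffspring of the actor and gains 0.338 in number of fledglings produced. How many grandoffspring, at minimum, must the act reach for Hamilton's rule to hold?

r to a grandoffspring = 0.25 (two parent–offspring links: r = (1/2)^2 = 1/4).
Hamilton's rule: n·r·B > C  ⇒  n > C/(r·B) = 0.626/(0.25·0.338) = 7.408.
The smallest integer exceeding 7.408 is 8.

8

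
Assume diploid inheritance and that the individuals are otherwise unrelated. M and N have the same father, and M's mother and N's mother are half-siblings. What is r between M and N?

Wright's path rule: contributions from independent ancestry routes add.
M and N are related in two ways: half-sibs through their shared father (r = 1/4) and half first cousins through their mothers (r = 1/16).
r = 1/4 + 1/16 = 0.3125.

0.3125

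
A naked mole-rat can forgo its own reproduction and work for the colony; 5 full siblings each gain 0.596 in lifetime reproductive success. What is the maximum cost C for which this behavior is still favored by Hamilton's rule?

1.49

r to a full sibling = 0.5 (full sibs share both parents — two paths of length 2: r = 2·(1/2)^2 = 1/2).
Hamilton's rule: n·r·B > C, so the trait is favored while C < n·r·B = 5·0.5·0.596 = 1.49.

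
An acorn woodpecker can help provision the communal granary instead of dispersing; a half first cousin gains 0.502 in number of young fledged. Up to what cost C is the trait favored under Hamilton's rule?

0.031375

r to a half first cousin = 0.0625 (half first cousins share one grandparent — one path of length 4: r = (1/2)^4 = 1/16).
Hamilton's rule: n·r·B > C, so the trait is favored while C < n·r·B = 1·0.0625·0.502 = 0.031375.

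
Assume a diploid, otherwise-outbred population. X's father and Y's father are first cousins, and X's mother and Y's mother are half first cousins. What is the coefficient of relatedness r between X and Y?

0.046875

Wright's path rule: contributions from independent ancestry routes add.
X and Y are related in two ways: second cousins through their fathers (r = 1/32) and half second cousins through their mothers (r = 1/64).
r = 1/32 + 1/64 = 3/64 = 0.046875.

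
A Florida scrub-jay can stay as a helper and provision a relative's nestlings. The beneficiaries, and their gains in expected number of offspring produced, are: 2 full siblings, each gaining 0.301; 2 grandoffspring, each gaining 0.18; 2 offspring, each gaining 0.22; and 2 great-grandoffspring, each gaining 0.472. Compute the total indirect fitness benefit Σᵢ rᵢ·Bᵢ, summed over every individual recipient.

0.729

r to a full sibling = 0.5 (full sibs share both parents — two paths of length 2: r = 2·(1/2)^2 = 1/2).
r to a grandoffspring = 1/4 (two parent–offspring links: r = (1/2)^2 = 1/4).
r to an offspring = 1/2 (one parent–offspring link: r = (1/2)^1 = 1/2).
r to a great-grandoffspring = 1/8 (three parent–offspring links: r = (1/2)^3 = 1/8).
Summing one r·B term per recipient: 2·0.5·0.301 + 2·0.25·0.18 + 2·0.5·0.22 + 2·0.125·0.472 = 0.729.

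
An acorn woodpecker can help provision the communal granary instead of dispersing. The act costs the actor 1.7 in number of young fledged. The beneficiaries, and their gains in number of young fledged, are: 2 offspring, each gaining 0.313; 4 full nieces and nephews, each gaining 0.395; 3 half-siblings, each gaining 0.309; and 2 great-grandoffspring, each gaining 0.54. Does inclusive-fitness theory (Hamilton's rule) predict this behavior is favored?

No

Hamilton's rule: the trait is favored when the sum of r·B over every recipient exceeds the actor's cost C.
r to an offspring = 0.5 (one parent–offspring link: r = (1/2)^1 = 1/2).
r to a full niece or nephew = 0.25 (full aunt/uncle↔niece/nephew: two paths of length 3 through the shared grandparent pair: r = 2·(1/2)^3 = 1/4).
r to a half-sibling = 1/4 (half-sibs share one parent — one path of length 2: r = (1/2)^2 = 1/4).
r to a great-grandoffspring = 0.125 (three parent–offspring links: r = (1/2)^3 = 1/8).
Summing one r·B term per recipient: 2·0.5·0.313 + 4·0.25·0.395 + 3·0.25·0.309 + 2·0.125·0.54 = 1.07475.
1.07475 < 1.7: the indirect benefit is less than the cost.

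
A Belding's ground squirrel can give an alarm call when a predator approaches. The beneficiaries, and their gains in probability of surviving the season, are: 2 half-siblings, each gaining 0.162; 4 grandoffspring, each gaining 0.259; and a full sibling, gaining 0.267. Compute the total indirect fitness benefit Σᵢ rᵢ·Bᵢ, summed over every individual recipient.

0.4735

r to a half-sibling = 1/4 (half-sibs share one parent — one path of length 2: r = (1/2)^2 = 1/4).
r to a grandoffspring = 0.25 (two parent–offspring links: r = (1/2)^2 = 1/4).
r to a full sibling = 1/2 (full sibs share both parents — two paths of length 2: r = 2·(1/2)^2 = 1/2).
Summing one r·B term per recipient: 2·0.25·0.162 + 4·0.25·0.259 + 1·0.5·0.267 = 0.4735.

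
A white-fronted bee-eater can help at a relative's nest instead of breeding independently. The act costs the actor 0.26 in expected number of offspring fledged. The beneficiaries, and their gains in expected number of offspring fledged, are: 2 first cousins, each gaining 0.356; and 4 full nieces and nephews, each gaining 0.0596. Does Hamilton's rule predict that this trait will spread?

Hamilton's rule: the trait is favored when the sum of r·B over every recipient exceeds the actor's cost C.
r to a first cousin = 0.125 (first cousins share one grandparent pair — two paths of length 4: r = 2·(1/2)^4 = 1/8).
r to a full niece or nephew = 1/4 (full aunt/uncle↔niece/nephew: two paths of length 3 through the shared grandparent pair: r = 2·(1/2)^3 = 1/4).
Summing one r·B term per recipient: 2·0.125·0.356 + 4·0.25·0.0596 = 0.1486.
0.1486 < 0.26: the indirect benefit is less than the cost.

No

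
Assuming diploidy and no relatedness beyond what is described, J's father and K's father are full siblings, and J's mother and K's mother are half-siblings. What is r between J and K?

0.1875

Wright's path rule: contributions from independent ancestry routes add.
J and K are related in two ways: first cousins through their fathers (r = 1/8) and half first cousins through their mothers (r = 1/16).
r = 1/8 + 1/16 = 3/16 = 0.1875.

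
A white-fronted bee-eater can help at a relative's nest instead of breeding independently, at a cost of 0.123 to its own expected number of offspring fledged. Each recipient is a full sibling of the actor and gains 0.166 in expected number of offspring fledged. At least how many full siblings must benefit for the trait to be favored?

r to a full sibling = 1/2 (full sibs share both parents — two paths of length 2: r = 2·(1/2)^2 = 1/2).
Hamilton's rule: n·r·B > C  ⇒  n > C/(r·B) = 0.123/(0.5·0.166) = 1.482.
The smallest integer exceeding 1.482 is 2.

2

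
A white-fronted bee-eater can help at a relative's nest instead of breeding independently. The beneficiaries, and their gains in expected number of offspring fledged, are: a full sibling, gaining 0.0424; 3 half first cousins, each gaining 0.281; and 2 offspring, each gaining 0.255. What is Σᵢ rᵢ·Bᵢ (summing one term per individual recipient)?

r to a full sibling = 0.5 (full sibs share both parents — two paths of length 2: r = 2·(1/2)^2 = 1/2).
r to a half first cousin = 0.0625 (half first cousins share one grandparent — one path of length 4: r = (1/2)^4 = 1/16).
r to an offspring = 1/2 (one parent–offspring link: r = (1/2)^1 = 1/2).
Summing one r·B term per recipient: 1·0.5·0.0424 + 3·0.0625·0.281 + 2·0.5·0.255 = 0.3288875.

0.3288875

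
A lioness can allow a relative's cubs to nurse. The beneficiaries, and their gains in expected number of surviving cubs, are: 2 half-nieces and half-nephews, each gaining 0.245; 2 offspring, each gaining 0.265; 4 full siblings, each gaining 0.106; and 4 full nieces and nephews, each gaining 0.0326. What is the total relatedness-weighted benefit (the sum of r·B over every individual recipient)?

r to a half-niece or half-nephew = 0.125 (half-aunt/uncle↔niece/nephew: one path of length 3: r = (1/2)^3 = 1/8).
r to an offspring = 0.5 (one parent–offspring link: r = (1/2)^1 = 1/2).
r to a full sibling = 1/2 (full sibs share both parents — two paths of length 2: r = 2·(1/2)^2 = 1/2).
r to a full niece or nephew = 1/4 (full aunt/uncle↔niece/nephew: two paths of length 3 through the shared grandparent pair: r = 2·(1/2)^3 = 1/4).
Summing one r·B term per recipient: 2·0.125·0.245 + 2·0.5·0.265 + 4·0.5·0.106 + 4·0.25·0.0326 = 0.57085.

0.57085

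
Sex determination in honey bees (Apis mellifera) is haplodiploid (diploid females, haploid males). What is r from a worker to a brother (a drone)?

0.25

Her haploid brother carries none of their father's genes and a random half of their mother's genome; that half matches the maternal half of her own genome with probability 1/2: r = 1/2 · 1/2 = 1/4.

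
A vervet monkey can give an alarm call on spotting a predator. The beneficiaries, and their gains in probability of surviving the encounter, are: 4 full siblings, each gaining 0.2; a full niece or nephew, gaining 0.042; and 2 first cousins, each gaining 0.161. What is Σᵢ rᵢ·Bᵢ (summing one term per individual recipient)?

r to a full sibling = 1/2 (full sibs share both parents — two paths of length 2: r = 2·(1/2)^2 = 1/2).
r to a full niece or nephew = 1/4 (full aunt/uncle↔niece/nephew: two paths of length 3 through the shared grandparent pair: r = 2·(1/2)^3 = 1/4).
r to a first cousin = 0.125 (first cousins share one grandparent pair — two paths of length 4: r = 2·(1/2)^4 = 1/8).
Summing one r·B term per recipient: 4·0.5·0.2 + 1·0.25·0.042 + 2·0.125·0.161 = 0.45075.

0.45075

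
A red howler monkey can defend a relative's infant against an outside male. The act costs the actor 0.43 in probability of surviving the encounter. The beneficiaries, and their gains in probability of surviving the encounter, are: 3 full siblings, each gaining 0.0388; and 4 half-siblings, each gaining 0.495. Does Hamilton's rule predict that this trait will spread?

Hamilton's rule: the trait is favored when the sum of r·B over every recipient exceeds the actor's cost C.
r to a full sibling = 1/2 (full sibs share both parents — two paths of length 2: r = 2·(1/2)^2 = 1/2).
r to a half-sibling = 0.25 (half-sibs share one parent — one path of length 2: r = (1/2)^2 = 1/4).
Summing one r·B term per recipient: 3·0.5·0.0388 + 4·0.25·0.495 = 0.5532.
0.5532 > 0.43: the indirect benefit exceeds the cost.

Yes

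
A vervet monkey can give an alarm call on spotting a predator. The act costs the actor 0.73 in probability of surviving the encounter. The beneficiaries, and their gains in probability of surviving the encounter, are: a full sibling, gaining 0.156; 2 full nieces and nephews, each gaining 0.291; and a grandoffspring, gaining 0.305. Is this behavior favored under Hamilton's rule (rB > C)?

Hamilton's rule: the trait is favored when the sum of r·B over every recipient exceeds the actor's cost C.
r to a full sibling = 0.5 (full sibs share both parents — two paths of length 2: r = 2·(1/2)^2 = 1/2).
r to a full niece or nephew = 0.25 (full aunt/uncle↔niece/nephew: two paths of length 3 through the shared grandparent pair: r = 2·(1/2)^3 = 1/4).
r to a grandoffspring = 0.25 (two parent–offspring links: r = (1/2)^2 = 1/4).
Summing one r·B term per recipient: 1·0.5·0.156 + 2·0.25·0.291 + 1·0.25·0.305 = 0.29975.
0.29975 < 0.73: the indirect benefit is less than the cost.

No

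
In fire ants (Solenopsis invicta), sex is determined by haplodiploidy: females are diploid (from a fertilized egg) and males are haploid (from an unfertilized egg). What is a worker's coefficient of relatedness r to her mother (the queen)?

One meiotic link between diploid queen and diploid daughter: r = 1/2.

0.5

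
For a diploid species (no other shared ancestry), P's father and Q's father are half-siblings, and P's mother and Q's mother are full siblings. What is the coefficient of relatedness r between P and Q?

0.1875

Independent pedigree routes through distinct common ancestors add.
P and Q are related in two ways: half first cousins through their fathers (r = 1/16) and first cousins through their mothers (r = 1/8).
r = 1/16 + 1/8 = 3/16 = 0.1875.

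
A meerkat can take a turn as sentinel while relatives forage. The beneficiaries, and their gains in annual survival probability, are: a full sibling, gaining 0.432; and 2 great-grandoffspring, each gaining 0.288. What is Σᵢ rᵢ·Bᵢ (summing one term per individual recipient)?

r to a full sibling = 0.5 (full sibs share both parents — two paths of length 2: r = 2·(1/2)^2 = 1/2).
r to a great-grandoffspring = 0.125 (three parent–offspring links: r = (1/2)^3 = 1/8).
Summing one r·B term per recipient: 1·0.5·0.432 + 2·0.125·0.288 = 0.288.

0.288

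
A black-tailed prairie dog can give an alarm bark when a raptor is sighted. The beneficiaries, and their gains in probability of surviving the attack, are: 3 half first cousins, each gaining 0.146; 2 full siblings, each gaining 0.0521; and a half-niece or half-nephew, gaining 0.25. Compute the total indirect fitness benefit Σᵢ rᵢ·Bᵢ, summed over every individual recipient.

r to a half first cousin = 1/16 (half first cousins share one grandparent — one path of length 4: r = (1/2)^4 = 1/16).
r to a full sibling = 1/2 (full sibs share both parents — two paths of length 2: r = 2·(1/2)^2 = 1/2).
r to a half-niece or half-nephew = 0.125 (half-aunt/uncle↔niece/nephew: one path of length 3: r = (1/2)^3 = 1/8).
Summing one r·B term per recipient: 3·0.0625·0.146 + 2·0.5·0.0521 + 1·0.125·0.25 = 0.110725.

0.110725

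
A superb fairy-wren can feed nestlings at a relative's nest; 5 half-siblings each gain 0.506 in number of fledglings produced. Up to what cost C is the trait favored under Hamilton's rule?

0.6325

r to a half-sibling = 1/4 (half-sibs share one parent — one path of length 2: r = (1/2)^2 = 1/4).
Hamilton's rule: n·r·B > C, so the trait is favored while C < n·r·B = 5·0.25·0.506 = 0.6325.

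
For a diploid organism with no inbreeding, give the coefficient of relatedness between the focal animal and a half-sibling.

Each parent–offspring link contributes a factor of 1/2, and independent paths through distinct common ancestors add.
Half-sibs share one parent — one path of length 2: r = (1/2)^2 = 1/4.

0.25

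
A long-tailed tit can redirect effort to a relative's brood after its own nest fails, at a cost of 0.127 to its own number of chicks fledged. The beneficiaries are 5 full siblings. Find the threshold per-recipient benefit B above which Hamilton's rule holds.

r to a full sibling = 1/2 (full sibs share both parents — two paths of length 2: r = 2·(1/2)^2 = 1/2).
Hamilton's rule with n recipients of equal r: n·r·B > C, so B > C/(n·r) = 0.127/(5·0.5) = 0.0508.

0.0508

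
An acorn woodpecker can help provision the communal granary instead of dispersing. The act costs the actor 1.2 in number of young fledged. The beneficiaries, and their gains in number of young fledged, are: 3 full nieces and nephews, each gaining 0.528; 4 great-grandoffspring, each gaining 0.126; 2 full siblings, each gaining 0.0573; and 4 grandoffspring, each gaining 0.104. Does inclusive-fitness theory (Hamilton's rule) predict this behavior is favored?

Hamilton's rule: the trait is favored when the sum of r·B over every recipient exceeds the actor's cost C.
r to a full niece or nephew = 1/4 (full aunt/uncle↔niece/nephew: two paths of length 3 through the shared grandparent pair: r = 2·(1/2)^3 = 1/4).
r to a great-grandoffspring = 1/8 (three parent–offspring links: r = (1/2)^3 = 1/8).
r to a full sibling = 0.5 (full sibs share both parents — two paths of length 2: r = 2·(1/2)^2 = 1/2).
r to a grandoffspring = 0.25 (two parent–offspring links: r = (1/2)^2 = 1/4).
Summing one r·B term per recipient: 3·0.25·0.528 + 4·0.125·0.126 + 2·0.5·0.0573 + 4·0.25·0.104 = 0.6203.
0.6203 < 1.2: the indirect benefit is less than the cost.

No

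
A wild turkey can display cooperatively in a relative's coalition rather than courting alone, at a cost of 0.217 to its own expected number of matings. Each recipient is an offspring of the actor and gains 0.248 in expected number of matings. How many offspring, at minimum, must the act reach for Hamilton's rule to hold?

r to an offspring = 1/2 (one parent–offspring link: r = (1/2)^1 = 1/2).
Hamilton's rule: n·r·B > C  ⇒  n > C/(r·B) = 0.217/(0.5·0.248) = 1.75.
The smallest integer exceeding 1.75 is 2.

2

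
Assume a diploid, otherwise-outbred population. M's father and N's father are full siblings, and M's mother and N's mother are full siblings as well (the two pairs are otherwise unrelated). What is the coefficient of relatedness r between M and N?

0.25

Relatedness sums over independent paths through distinct common ancestors.
M and N are related in two ways: first cousins through their fathers (r = 1/8) and first cousins through their mothers (r = 1/8) — i.e. double first cousins.
r = 1/8 + 1/8 = 0.25.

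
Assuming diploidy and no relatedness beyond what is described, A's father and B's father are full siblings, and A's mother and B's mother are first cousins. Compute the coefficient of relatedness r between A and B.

With two independent routes of shared ancestry, r is the sum of the two contributions.
A and B are related in two ways: first cousins through their fathers (r = 1/8) and second cousins through their mothers (r = 1/32).
r = 1/8 + 1/32 = 0.15625.

0.15625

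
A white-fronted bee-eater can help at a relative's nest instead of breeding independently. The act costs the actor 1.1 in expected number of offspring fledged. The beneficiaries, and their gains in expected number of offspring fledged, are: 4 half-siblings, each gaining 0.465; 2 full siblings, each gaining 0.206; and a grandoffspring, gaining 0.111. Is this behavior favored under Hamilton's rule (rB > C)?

No

Hamilton's rule: the trait is favored when the sum of r·B over every recipient exceeds the actor's cost C.
r to a half-sibling = 1/4 (half-sibs share one parent — one path of length 2: r = (1/2)^2 = 1/4).
r to a full sibling = 1/2 (full sibs share both parents — two paths of length 2: r = 2·(1/2)^2 = 1/2).
r to a grandoffspring = 0.25 (two parent–offspring links: r = (1/2)^2 = 1/4).
Summing one r·B term per recipient: 4·0.25·0.465 + 2·0.5·0.206 + 1·0.25·0.111 = 0.69875.
0.69875 < 1.1: the indirect benefit is less than the cost.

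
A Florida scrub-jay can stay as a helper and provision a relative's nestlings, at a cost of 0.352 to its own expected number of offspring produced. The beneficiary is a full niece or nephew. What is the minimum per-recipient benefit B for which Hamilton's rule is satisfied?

r to a full niece or nephew = 0.25 (full aunt/uncle↔niece/nephew: two paths of length 3 through the shared grandparent pair: r = 2·(1/2)^3 = 1/4).
Hamilton's rule with n recipients of equal r: n·r·B > C, so B > C/(n·r) = 0.352/(1·0.25) = 1.408.

1.408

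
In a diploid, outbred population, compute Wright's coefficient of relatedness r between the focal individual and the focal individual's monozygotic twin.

Each parent–offspring link contributes a factor of 1/2, and independent paths through distinct common ancestors add.
Monozygotic twins share every allele identical by descent: r = 1.

1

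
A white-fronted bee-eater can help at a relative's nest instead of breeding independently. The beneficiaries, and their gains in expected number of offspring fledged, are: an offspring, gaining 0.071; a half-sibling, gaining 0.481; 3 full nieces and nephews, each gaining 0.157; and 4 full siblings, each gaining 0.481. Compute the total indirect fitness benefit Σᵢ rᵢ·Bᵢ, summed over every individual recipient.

r to an offspring = 0.5 (one parent–offspring link: r = (1/2)^1 = 1/2).
r to a half-sibling = 0.25 (half-sibs share one parent — one path of length 2: r = (1/2)^2 = 1/4).
r to a full niece or nephew = 0.25 (full aunt/uncle↔niece/nephew: two paths of length 3 through the shared grandparent pair: r = 2·(1/2)^3 = 1/4).
r to a full sibling = 1/2 (full sibs share both parents — two paths of length 2: r = 2·(1/2)^2 = 1/2).
Summing one r·B term per recipient: 1·0.5·0.071 + 1·0.25·0.481 + 3·0.25·0.157 + 4·0.5·0.481 = 1.2355.

1.2355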